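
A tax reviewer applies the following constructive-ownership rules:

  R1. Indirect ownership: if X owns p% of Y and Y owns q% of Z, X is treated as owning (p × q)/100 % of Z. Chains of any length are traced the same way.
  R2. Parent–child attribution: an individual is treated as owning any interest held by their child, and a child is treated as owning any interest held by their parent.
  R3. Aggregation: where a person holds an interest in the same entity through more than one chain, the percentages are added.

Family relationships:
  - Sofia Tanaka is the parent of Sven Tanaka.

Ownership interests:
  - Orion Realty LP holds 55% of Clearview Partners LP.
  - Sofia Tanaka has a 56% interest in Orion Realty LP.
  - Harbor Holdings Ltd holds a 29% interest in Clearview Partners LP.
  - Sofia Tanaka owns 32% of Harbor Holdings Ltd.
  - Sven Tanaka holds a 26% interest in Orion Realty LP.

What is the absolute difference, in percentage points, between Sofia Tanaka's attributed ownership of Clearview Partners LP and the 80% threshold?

By parent–child attribution (R2), Sofia Tanaka is treated as also owning Sven Tanaka's interest in Orion Realty LP, giving 56% + 26% = 82%.
Chain via Orion Realty LP (R1): 82% × 55% = 45.1% of Clearview Partners LP.
Chain via Harbor Holdings Ltd (R1): 32% × 29% = 9.28% of Clearview Partners LP.
Aggregating (R3): 45.1% + 9.28% = 54.38%.
54.38% falls short of the 80% threshold by 25.62 percentage points.

25.62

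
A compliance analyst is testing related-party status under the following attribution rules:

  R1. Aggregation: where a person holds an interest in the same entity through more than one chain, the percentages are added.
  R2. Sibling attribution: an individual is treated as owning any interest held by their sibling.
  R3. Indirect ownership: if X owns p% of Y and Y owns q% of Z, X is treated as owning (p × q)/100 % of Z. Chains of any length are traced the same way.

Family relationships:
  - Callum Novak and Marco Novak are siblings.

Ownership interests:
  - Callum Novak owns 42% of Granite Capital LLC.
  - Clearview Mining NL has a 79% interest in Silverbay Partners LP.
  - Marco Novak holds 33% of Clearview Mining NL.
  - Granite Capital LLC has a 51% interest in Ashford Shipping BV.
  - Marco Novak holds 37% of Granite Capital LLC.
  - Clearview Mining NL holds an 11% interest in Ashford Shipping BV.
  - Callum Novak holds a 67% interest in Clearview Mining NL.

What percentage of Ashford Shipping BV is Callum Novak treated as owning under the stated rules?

By sibling attribution (R2), Callum Novak is treated as also owning Marco Novak's interest in Granite Capital LLC, giving 42% + 37% = 79%.
By sibling attribution (R2), Callum Novak is treated as also owning Marco Novak's interest in Clearview Mining NL, giving 67% + 33% = 100%.
Chain via Granite Capital LLC (R3): 79% × 51% = 40.29% of Ashford Shipping BV.
Chain via Clearview Mining NL (R3): 100% × 11% = 11% of Ashford Shipping BV.
Aggregating (R1): 40.29% + 11% = 51.29%.

51.29%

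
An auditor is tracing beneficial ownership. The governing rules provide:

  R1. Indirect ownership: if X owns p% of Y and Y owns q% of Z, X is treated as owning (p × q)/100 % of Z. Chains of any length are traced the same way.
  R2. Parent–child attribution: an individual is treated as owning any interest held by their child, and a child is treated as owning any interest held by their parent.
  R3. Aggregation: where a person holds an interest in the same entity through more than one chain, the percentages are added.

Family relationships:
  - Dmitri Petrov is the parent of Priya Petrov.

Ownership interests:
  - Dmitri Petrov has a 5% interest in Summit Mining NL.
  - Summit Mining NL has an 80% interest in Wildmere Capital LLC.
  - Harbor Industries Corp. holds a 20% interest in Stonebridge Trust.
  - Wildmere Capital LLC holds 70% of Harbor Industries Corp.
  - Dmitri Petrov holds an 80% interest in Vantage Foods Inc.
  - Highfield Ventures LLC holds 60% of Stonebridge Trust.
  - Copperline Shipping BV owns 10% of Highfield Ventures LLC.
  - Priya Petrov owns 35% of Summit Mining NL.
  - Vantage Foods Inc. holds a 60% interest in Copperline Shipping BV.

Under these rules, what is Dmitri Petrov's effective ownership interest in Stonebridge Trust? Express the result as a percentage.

By parent–child attribution (R2), Dmitri Petrov is treated as also owning Priya Petrov's interest in Summit Mining NL, giving 5% + 35% = 40%.
Chain via Vantage Foods Inc. → Copperline Shipping BV → Highfield Ventures LLC (R1): 80% × 60% × 10% × 60% = 2.88% of Stonebridge Trust.
Chain via Summit Mining NL → Wildmere Capital LLC → Harbor Industries Corp. (R1): 40% × 80% × 70% × 20% = 4.48% of Stonebridge Trust.
Aggregating (R3): 2.88% + 4.48% = 7.36%.

7.36%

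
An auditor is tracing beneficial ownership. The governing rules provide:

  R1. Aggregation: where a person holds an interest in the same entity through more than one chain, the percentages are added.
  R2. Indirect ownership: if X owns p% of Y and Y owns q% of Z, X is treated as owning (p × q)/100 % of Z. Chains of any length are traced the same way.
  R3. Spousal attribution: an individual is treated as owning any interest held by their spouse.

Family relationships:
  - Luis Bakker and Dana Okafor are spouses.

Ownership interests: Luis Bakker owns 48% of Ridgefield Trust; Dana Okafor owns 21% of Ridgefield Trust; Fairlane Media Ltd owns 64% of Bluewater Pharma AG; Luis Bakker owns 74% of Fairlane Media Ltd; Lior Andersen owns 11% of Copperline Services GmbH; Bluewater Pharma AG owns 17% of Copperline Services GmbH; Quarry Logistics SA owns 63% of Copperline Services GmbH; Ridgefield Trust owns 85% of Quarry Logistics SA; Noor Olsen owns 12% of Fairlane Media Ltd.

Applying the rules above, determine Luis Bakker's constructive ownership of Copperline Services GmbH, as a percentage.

45.0007%

By spousal attribution (R3), Luis Bakker is treated as also owning Dana Okafor's interest in Ridgefield Trust, giving 48% + 21% = 69%.
Chain via Ridgefield Trust → Quarry Logistics SA (R2): 69% × 85% × 63% = 36.9495% of Copperline Services GmbH.
Chain via Fairlane Media Ltd → Bluewater Pharma AG (R2): 74% × 64% × 17% = 8.0512% of Copperline Services GmbH.
Aggregating (R1): 36.9495% + 8.0512% = 45.0007%.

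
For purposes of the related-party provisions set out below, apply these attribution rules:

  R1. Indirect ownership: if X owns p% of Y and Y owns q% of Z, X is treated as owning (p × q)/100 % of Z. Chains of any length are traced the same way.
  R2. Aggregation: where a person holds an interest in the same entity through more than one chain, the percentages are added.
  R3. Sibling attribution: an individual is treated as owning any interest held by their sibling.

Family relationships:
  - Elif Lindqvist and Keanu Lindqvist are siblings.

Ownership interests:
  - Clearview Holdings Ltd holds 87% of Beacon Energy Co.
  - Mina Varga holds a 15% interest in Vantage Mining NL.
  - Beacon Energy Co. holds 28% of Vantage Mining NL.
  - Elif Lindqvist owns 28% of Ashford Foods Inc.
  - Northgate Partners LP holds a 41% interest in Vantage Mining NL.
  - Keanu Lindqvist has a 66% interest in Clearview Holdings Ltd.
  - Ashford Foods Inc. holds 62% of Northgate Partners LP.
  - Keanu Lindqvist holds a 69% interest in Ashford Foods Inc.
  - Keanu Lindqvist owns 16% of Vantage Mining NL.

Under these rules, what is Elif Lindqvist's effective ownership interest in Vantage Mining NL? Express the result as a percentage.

By sibling attribution (R3), Elif Lindqvist is treated as also owning Keanu Lindqvist's interest in Ashford Foods Inc, giving 28% + 69% = 97%.
By sibling attribution (R3), Elif Lindqvist is treated as owning Keanu Lindqvist's 66% interest in Clearview Holdings Ltd.
By sibling attribution (R3), Elif Lindqvist is treated as owning Keanu Lindqvist's 16% interest in Vantage Mining NL.
Chain via Ashford Foods Inc. → Northgate Partners LP (R1): 97% × 62% × 41% = 24.6574% of Vantage Mining NL.
Chain via Clearview Holdings Ltd → Beacon Energy Co. (R1): 66% × 87% × 28% = 16.0776% of Vantage Mining NL.
Direct interest in Vantage Mining NL: 16%.
Aggregating (R2): 24.6574% + 16.0776% + 16% = 56.735%.

56.735%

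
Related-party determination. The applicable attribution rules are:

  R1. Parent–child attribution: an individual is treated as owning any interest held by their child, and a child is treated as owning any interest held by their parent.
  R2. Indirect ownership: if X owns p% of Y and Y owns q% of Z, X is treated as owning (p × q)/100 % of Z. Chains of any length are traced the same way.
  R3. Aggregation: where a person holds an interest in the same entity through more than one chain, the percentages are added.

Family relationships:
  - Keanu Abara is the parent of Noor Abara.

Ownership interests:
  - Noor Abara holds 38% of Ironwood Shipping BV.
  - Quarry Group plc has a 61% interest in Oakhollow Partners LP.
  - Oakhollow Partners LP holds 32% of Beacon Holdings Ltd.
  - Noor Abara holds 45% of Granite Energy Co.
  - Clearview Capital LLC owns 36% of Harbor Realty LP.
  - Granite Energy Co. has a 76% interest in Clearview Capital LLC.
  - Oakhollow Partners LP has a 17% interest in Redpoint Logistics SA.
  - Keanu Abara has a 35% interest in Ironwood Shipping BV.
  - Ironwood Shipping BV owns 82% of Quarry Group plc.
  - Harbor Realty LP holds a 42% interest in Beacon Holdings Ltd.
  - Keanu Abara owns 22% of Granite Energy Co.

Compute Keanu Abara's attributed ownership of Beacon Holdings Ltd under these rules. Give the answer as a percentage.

By parent–child attribution (R1), Keanu Abara is treated as also owning Noor Abara's interest in Granite Energy Co, giving 22% + 45% = 67%.
By parent–child attribution (R1), Keanu Abara is treated as also owning Noor Abara's interest in Ironwood Shipping BV, giving 35% + 38% = 73%.
Chain via Granite Energy Co. → Clearview Capital LLC → Harbor Realty LP (R2): 67% × 76% × 36% × 42% = 7.699104% of Beacon Holdings Ltd.
Chain via Ironwood Shipping BV → Quarry Group plc → Oakhollow Partners LP (R2): 73% × 82% × 61% × 32% = 11.684672% of Beacon Holdings Ltd.
Aggregating (R3): 7.699104% + 11.684672% = 19.383776%.

19.383776%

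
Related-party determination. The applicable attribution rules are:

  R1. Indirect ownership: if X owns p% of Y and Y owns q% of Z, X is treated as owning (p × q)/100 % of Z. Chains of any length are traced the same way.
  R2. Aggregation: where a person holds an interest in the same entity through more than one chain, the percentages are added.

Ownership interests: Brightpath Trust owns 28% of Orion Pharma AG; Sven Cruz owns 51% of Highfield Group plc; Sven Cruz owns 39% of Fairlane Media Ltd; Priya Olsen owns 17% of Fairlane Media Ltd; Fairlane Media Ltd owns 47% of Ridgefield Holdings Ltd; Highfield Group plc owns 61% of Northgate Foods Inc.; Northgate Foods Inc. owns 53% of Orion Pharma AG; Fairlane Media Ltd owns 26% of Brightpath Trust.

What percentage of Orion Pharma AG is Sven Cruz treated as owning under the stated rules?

19.3275%

Chain via Highfield Group plc → Northgate Foods Inc. (R1): 51% × 61% × 53% = 16.4883% of Orion Pharma AG.
Chain via Fairlane Media Ltd → Brightpath Trust (R1): 39% × 26% × 28% = 2.8392% of Orion Pharma AG.
Aggregating (R2): 16.4883% + 2.8392% = 19.3275%.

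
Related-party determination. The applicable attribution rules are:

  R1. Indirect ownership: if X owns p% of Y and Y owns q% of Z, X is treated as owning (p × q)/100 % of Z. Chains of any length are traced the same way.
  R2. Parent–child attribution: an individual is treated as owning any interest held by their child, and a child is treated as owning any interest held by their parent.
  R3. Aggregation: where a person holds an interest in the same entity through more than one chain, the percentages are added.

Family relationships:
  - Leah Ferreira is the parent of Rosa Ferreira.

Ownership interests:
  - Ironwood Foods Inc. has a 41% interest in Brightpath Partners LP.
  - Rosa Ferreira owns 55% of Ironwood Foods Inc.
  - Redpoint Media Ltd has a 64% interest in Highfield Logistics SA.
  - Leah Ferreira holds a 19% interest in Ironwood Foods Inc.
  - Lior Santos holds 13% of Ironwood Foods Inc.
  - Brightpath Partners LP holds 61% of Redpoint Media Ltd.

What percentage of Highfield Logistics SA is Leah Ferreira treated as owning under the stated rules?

By parent–child attribution (R2), Leah Ferreira is treated as also owning Rosa Ferreira's interest in Ironwood Foods Inc, giving 19% + 55% = 74%.
Chain via Ironwood Foods Inc. → Brightpath Partners LP → Redpoint Media Ltd (R1): 74% × 41% × 61% × 64% = 11.844736% of Highfield Logistics SA.

11.844736%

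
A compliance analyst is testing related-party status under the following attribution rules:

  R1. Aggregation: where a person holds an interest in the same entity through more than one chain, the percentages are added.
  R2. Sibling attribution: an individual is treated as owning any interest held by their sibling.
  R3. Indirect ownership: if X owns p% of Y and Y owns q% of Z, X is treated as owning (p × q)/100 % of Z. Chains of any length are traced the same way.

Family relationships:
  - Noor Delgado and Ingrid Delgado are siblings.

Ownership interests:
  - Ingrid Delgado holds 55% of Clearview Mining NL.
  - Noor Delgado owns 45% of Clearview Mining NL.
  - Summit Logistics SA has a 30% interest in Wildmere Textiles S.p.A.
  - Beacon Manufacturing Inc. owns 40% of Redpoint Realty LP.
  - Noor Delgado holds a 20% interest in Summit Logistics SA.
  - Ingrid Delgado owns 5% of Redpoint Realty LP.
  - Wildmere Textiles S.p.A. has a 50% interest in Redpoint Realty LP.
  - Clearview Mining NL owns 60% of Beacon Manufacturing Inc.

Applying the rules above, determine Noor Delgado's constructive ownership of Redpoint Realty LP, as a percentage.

By sibling attribution (R2), Noor Delgado is treated as also owning Ingrid Delgado's interest in Clearview Mining NL, giving 45% + 55% = 100%.
By sibling attribution (R2), Noor Delgado is treated as owning Ingrid Delgado's 5% interest in Redpoint Realty LP.
Chain via Clearview Mining NL → Beacon Manufacturing Inc. (R3): 100% × 60% × 40% = 24% of Redpoint Realty LP.
Chain via Summit Logistics SA → Wildmere Textiles S.p.A. (R3): 20% × 30% × 50% = 3% of Redpoint Realty LP.
Direct interest in Redpoint Realty LP: 5%.
Aggregating (R1): 24% + 3% + 5% = 32%.

32%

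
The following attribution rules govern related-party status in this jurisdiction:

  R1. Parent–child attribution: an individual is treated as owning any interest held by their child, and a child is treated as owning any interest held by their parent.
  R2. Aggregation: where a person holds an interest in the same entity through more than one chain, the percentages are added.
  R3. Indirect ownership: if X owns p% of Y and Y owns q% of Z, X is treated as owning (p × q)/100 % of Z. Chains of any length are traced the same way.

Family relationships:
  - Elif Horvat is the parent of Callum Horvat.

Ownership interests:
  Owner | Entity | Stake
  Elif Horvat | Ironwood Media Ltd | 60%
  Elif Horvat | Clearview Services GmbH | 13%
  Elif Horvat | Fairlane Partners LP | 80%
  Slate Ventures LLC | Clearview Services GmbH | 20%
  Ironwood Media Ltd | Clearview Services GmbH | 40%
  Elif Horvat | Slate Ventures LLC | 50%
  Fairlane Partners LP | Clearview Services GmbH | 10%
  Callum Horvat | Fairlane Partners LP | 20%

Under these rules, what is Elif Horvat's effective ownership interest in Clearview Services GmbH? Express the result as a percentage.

By parent–child attribution (R1), Elif Horvat is treated as also owning Callum Horvat's interest in Fairlane Partners LP, giving 80% + 20% = 100%.
Chain via Slate Ventures LLC (R3): 50% × 20% = 10% of Clearview Services GmbH.
Chain via Ironwood Media Ltd (R3): 60% × 40% = 24% of Clearview Services GmbH.
Chain via Fairlane Partners LP (R3): 100% × 10% = 10% of Clearview Services GmbH.
Direct interest in Clearview Services GmbH: 13%.
Aggregating (R2): 10% + 24% + 10% + 13% = 57%.

57%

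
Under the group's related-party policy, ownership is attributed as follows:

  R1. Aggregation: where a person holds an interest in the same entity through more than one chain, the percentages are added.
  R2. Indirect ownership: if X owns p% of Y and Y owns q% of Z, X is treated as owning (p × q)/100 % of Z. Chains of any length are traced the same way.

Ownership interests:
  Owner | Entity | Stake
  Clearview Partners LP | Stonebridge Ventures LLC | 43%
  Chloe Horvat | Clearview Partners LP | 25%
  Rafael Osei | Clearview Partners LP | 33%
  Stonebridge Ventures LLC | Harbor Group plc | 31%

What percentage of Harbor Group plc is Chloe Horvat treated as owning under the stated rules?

3.3325%

Chain via Clearview Partners LP → Stonebridge Ventures LLC (R2): 25% × 43% × 31% = 3.3325% of Harbor Group plc.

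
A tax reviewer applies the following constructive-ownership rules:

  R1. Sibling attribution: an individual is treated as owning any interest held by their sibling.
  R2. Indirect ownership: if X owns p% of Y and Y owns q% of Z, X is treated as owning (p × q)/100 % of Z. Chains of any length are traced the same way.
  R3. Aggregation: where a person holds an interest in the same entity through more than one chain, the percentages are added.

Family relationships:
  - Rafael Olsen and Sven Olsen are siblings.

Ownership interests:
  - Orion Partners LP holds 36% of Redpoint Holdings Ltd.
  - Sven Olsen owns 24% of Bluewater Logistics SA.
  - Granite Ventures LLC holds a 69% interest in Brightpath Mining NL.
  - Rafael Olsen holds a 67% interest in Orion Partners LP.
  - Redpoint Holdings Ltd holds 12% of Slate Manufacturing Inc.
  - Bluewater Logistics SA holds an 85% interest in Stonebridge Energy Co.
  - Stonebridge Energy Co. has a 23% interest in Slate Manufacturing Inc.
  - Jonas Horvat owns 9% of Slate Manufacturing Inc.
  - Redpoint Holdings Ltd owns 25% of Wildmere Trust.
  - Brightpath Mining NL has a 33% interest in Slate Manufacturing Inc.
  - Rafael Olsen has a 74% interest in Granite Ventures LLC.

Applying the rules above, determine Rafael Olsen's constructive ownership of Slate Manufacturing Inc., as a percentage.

24.4362%

By sibling attribution (R1), Rafael Olsen is treated as owning Sven Olsen's 24% interest in Bluewater Logistics SA.
Chain via Granite Ventures LLC → Brightpath Mining NL (R2): 74% × 69% × 33% = 16.8498% of Slate Manufacturing Inc.
Chain via Orion Partners LP → Redpoint Holdings Ltd (R2): 67% × 36% × 12% = 2.8944% of Slate Manufacturing Inc.
Chain via Bluewater Logistics SA → Stonebridge Energy Co. (R2): 24% × 85% × 23% = 4.692% of Slate Manufacturing Inc.
Aggregating (R3): 16.8498% + 2.8944% + 4.692% = 24.4362%.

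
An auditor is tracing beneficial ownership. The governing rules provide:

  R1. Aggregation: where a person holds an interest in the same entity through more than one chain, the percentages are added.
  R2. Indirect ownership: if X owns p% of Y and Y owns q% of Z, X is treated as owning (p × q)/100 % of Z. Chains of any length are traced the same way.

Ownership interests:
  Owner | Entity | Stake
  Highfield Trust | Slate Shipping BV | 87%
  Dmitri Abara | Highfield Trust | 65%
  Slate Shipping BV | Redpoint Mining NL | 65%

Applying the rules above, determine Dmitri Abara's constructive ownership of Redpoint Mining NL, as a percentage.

36.7575%

Chain via Highfield Trust → Slate Shipping BV (R2): 65% × 87% × 65% = 36.7575% of Redpoint Mining NL.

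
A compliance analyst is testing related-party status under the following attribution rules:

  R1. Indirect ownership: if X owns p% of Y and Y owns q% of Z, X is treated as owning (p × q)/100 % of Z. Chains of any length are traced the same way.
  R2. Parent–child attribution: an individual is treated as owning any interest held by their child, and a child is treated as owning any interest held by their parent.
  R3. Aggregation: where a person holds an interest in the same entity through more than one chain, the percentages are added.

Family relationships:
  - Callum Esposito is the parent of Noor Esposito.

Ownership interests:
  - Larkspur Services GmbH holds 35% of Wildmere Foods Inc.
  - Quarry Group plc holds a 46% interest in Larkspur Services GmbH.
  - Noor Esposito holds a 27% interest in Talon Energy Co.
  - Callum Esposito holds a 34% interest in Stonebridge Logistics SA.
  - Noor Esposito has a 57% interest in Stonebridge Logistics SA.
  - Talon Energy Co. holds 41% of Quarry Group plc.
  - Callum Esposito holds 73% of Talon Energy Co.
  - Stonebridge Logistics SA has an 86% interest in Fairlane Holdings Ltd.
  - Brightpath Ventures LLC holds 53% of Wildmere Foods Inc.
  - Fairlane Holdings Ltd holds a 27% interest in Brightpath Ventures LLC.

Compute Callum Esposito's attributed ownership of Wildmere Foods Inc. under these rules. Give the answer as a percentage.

By parent–child attribution (R2), Callum Esposito is treated as also owning Noor Esposito's interest in Stonebridge Logistics SA, giving 34% + 57% = 91%.
By parent–child attribution (R2), Callum Esposito is treated as also owning Noor Esposito's interest in Talon Energy Co, giving 73% + 27% = 100%.
Chain via Stonebridge Logistics SA → Fairlane Holdings Ltd → Brightpath Ventures LLC (R1): 91% × 86% × 27% × 53% = 11.199006% of Wildmere Foods Inc.
Chain via Talon Energy Co. → Quarry Group plc → Larkspur Services GmbH (R1): 100% × 41% × 46% × 35% = 6.601% of Wildmere Foods Inc.
Aggregating (R3): 11.199006% + 6.601% = 17.800006%.

17.800006%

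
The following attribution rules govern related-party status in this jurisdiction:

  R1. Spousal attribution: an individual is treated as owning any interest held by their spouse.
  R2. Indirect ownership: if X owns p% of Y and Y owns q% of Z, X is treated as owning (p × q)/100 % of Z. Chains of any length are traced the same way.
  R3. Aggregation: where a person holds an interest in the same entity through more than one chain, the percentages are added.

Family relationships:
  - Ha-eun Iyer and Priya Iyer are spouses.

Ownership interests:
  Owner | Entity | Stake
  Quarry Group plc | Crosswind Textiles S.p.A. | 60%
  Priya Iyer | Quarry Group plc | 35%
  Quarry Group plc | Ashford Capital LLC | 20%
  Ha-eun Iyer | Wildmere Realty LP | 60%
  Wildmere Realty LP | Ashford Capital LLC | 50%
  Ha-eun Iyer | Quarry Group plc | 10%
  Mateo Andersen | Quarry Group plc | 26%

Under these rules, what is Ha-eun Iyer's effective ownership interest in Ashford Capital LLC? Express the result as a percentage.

39%

By spousal attribution (R1), Ha-eun Iyer is treated as also owning Priya Iyer's interest in Quarry Group plc, giving 10% + 35% = 45%.
Chain via Quarry Group plc (R2): 45% × 20% = 9% of Ashford Capital LLC.
Chain via Wildmere Realty LP (R2): 60% × 50% = 30% of Ashford Capital LLC.
Aggregating (R3): 9% + 30% = 39%.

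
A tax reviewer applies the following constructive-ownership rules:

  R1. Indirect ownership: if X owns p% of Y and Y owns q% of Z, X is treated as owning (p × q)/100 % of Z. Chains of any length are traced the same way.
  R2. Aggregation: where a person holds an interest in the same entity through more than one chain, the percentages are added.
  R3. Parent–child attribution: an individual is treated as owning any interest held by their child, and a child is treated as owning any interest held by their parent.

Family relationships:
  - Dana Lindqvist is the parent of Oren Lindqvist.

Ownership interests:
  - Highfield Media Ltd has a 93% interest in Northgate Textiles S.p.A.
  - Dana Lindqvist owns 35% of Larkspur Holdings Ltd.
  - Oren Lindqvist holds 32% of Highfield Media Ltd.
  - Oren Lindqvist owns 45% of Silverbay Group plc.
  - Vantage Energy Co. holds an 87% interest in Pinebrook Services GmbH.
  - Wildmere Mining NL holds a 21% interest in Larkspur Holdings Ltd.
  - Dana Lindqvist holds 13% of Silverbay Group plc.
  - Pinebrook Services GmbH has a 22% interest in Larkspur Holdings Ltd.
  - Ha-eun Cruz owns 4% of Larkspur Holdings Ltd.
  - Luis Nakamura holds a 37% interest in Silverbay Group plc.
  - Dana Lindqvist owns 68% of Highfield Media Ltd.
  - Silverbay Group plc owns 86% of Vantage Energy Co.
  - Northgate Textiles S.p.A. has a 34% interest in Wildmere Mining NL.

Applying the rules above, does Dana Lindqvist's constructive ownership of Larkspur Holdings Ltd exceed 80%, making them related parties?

By parent–child attribution (R3), Dana Lindqvist is treated as also owning Oren Lindqvist's interest in Silverbay Group plc, giving 13% + 45% = 58%.
By parent–child attribution (R3), Dana Lindqvist is treated as also owning Oren Lindqvist's interest in Highfield Media Ltd, giving 68% + 32% = 100%.
Chain via Silverbay Group plc → Vantage Energy Co. → Pinebrook Services GmbH (R1): 58% × 86% × 87% × 22% = 9.547032% of Larkspur Holdings Ltd.
Chain via Highfield Media Ltd → Northgate Textiles S.p.A. → Wildmere Mining NL (R1): 100% × 93% × 34% × 21% = 6.6402% of Larkspur Holdings Ltd.
Direct interest in Larkspur Holdings Ltd: 35%.
Aggregating (R2): 9.547032% + 6.6402% + 35% = 51.187232%.
51.187232% does not exceed the 80% threshold, so Dana is not a related party to Larkspur Holdings Ltd.

No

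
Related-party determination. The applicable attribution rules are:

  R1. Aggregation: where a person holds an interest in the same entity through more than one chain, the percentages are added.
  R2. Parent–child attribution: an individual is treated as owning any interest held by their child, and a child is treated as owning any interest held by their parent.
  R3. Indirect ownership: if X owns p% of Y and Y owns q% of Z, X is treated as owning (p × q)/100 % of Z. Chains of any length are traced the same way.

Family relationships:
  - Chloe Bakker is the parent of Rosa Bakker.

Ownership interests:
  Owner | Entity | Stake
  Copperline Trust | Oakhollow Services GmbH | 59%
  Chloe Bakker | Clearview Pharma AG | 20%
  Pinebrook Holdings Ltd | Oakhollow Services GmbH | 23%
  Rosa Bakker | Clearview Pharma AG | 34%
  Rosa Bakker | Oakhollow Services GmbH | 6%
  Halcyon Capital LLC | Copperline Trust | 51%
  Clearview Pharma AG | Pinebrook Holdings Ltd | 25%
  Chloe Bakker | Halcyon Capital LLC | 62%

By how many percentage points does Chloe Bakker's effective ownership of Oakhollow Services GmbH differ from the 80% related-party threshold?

By parent–child attribution (R2), Chloe Bakker is treated as also owning Rosa Bakker's interest in Clearview Pharma AG, giving 20% + 34% = 54%.
By parent–child attribution (R2), Chloe Bakker is treated as owning Rosa Bakker's 6% interest in Oakhollow Services GmbH.
Chain via Clearview Pharma AG → Pinebrook Holdings Ltd (R3): 54% × 25% × 23% = 3.105% of Oakhollow Services GmbH.
Chain via Halcyon Capital LLC → Copperline Trust (R3): 62% × 51% × 59% = 18.6558% of Oakhollow Services GmbH.
Direct interest in Oakhollow Services GmbH: 6%.
Aggregating (R1): 3.105% + 18.6558% + 6% = 27.7608%.
27.7608% falls short of the 80% threshold by 52.2392 percentage points.

52.2392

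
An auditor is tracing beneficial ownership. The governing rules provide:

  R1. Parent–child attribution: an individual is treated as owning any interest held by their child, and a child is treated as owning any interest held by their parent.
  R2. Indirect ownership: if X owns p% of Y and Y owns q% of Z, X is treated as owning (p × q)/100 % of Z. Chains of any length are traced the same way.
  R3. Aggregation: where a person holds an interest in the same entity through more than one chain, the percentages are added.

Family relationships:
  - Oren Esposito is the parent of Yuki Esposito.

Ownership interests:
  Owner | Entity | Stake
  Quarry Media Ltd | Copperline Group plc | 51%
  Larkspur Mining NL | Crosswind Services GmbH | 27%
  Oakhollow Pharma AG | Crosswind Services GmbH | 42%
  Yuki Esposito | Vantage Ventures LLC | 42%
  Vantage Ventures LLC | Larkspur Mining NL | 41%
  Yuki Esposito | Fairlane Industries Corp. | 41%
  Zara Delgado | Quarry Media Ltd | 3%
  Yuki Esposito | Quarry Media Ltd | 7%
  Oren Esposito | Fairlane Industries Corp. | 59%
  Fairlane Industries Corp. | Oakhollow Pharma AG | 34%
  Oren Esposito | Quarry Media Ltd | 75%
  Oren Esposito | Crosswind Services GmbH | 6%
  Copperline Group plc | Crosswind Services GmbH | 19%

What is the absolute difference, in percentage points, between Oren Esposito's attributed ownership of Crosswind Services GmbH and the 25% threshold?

7.8752

By parent–child attribution (R1), Oren Esposito is treated as also owning Yuki Esposito's interest in Fairlane Industries Corp, giving 59% + 41% = 100%.
By parent–child attribution (R1), Oren Esposito is treated as also owning Yuki Esposito's interest in Quarry Media Ltd, giving 75% + 7% = 82%.
By parent–child attribution (R1), Oren Esposito is treated as owning Yuki Esposito's 42% interest in Vantage Ventures LLC.
Chain via Fairlane Industries Corp. → Oakhollow Pharma AG (R2): 100% × 34% × 42% = 14.28% of Crosswind Services GmbH.
Chain via Quarry Media Ltd → Copperline Group plc (R2): 82% × 51% × 19% = 7.9458% of Crosswind Services GmbH.
Direct interest in Crosswind Services GmbH: 6%.
Chain via Vantage Ventures LLC → Larkspur Mining NL (R2): 42% × 41% × 27% = 4.6494% of Crosswind Services GmbH.
Aggregating (R3): 14.28% + 7.9458% + 6% + 4.6494% = 32.8752%.
32.8752% exceeds the 25% threshold by 7.8752 percentage points.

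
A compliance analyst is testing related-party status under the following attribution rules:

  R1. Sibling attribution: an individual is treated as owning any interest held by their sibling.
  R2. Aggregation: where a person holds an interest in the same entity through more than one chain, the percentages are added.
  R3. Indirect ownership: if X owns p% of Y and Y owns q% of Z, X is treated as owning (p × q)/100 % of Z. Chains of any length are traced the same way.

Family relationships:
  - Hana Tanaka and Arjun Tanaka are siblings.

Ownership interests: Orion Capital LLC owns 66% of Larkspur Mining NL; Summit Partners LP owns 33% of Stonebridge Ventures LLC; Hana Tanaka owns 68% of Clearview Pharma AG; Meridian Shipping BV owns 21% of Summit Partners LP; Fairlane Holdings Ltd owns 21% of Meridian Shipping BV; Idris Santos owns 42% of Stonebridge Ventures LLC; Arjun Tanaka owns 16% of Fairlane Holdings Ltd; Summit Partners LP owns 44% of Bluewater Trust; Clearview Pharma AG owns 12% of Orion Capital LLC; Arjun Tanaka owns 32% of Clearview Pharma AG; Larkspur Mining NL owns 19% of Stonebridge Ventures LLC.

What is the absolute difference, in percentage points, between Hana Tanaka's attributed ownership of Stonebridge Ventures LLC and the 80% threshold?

By sibling attribution (R1), Hana Tanaka is treated as also owning Arjun Tanaka's interest in Clearview Pharma AG, giving 68% + 32% = 100%.
By sibling attribution (R1), Hana Tanaka is treated as owning Arjun Tanaka's 16% interest in Fairlane Holdings Ltd.
Chain via Clearview Pharma AG → Orion Capital LLC → Larkspur Mining NL (R3): 100% × 12% × 66% × 19% = 1.5048% of Stonebridge Ventures LLC.
Chain via Fairlane Holdings Ltd → Meridian Shipping BV → Summit Partners LP (R3): 16% × 21% × 21% × 33% = 0.232848% of Stonebridge Ventures LLC.
Aggregating (R2): 1.5048% + 0.232848% = 1.737648%.
1.737648% falls short of the 80% threshold by 78.262352 percentage points.

78.262352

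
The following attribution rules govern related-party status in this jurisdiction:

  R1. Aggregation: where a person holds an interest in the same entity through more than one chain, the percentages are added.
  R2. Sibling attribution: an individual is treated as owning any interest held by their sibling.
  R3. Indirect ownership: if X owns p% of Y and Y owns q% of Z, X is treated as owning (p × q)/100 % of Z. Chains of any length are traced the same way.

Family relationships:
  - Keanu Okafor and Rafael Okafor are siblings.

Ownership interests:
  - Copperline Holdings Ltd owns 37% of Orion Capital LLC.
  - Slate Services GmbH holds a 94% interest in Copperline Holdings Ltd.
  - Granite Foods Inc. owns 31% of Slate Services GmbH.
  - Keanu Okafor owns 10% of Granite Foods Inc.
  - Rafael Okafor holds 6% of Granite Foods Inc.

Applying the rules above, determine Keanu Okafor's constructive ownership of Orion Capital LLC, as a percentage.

1.725088%

By sibling attribution (R2), Keanu Okafor is treated as also owning Rafael Okafor's interest in Granite Foods Inc, giving 10% + 6% = 16%.
Chain via Granite Foods Inc. → Slate Services GmbH → Copperline Holdings Ltd (R3): 16% × 31% × 94% × 37% = 1.725088% of Orion Capital LLC.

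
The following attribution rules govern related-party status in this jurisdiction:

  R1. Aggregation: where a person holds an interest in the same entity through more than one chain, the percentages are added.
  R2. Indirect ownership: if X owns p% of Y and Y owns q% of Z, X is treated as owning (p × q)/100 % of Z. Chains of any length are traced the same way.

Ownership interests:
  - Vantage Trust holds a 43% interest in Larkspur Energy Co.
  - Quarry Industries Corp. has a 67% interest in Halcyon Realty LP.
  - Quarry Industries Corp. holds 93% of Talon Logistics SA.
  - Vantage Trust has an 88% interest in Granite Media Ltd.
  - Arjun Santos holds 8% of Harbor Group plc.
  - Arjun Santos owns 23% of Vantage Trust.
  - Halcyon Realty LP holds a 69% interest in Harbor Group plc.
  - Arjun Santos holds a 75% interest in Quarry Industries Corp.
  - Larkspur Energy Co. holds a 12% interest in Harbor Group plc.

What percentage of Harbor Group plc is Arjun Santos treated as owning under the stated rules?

43.8593%

Chain via Vantage Trust → Larkspur Energy Co. (R2): 23% × 43% × 12% = 1.1868% of Harbor Group plc.
Chain via Quarry Industries Corp. → Halcyon Realty LP (R2): 75% × 67% × 69% = 34.6725% of Harbor Group plc.
Direct interest in Harbor Group plc: 8%.
Aggregating (R1): 1.1868% + 34.6725% + 8% = 43.8593%.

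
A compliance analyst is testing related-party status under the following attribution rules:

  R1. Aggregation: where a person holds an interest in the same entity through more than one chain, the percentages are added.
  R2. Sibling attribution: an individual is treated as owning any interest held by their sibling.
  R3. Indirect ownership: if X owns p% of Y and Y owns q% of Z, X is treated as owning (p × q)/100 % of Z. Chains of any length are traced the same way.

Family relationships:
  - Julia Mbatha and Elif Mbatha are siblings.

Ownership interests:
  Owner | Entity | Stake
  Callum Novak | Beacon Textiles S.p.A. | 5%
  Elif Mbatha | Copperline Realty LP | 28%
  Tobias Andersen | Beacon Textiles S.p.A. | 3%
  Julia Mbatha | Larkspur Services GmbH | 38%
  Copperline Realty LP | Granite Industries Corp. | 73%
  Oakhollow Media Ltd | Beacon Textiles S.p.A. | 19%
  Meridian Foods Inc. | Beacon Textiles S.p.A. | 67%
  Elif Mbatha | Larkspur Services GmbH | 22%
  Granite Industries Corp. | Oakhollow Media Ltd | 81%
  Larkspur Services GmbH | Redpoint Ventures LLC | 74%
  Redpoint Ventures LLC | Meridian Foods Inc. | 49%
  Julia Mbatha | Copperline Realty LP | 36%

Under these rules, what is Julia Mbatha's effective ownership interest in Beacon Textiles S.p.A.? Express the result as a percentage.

21.766728%

By sibling attribution (R2), Julia Mbatha is treated as also owning Elif Mbatha's interest in Larkspur Services GmbH, giving 38% + 22% = 60%.
By sibling attribution (R2), Julia Mbatha is treated as also owning Elif Mbatha's interest in Copperline Realty LP, giving 36% + 28% = 64%.
Chain via Larkspur Services GmbH → Redpoint Ventures LLC → Meridian Foods Inc. (R3): 60% × 74% × 49% × 67% = 14.57652% of Beacon Textiles S.p.A.
Chain via Copperline Realty LP → Granite Industries Corp. → Oakhollow Media Ltd (R3): 64% × 73% × 81% × 19% = 7.190208% of Beacon Textiles S.p.A.
Aggregating (R1): 14.57652% + 7.190208% = 21.766728%.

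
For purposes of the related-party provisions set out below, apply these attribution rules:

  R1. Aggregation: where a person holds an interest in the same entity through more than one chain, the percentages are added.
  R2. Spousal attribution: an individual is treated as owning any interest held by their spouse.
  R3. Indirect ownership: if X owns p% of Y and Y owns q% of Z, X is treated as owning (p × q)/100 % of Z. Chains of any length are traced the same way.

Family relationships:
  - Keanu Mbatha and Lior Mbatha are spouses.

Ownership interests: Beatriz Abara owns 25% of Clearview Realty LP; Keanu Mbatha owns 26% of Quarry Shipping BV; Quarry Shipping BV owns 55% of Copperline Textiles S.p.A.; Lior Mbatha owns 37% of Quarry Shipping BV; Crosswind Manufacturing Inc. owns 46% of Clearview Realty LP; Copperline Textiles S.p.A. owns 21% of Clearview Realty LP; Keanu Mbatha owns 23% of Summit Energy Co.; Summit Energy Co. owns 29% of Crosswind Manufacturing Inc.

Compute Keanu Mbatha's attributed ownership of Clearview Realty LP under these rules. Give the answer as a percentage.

By spousal attribution (R2), Keanu Mbatha is treated as also owning Lior Mbatha's interest in Quarry Shipping BV, giving 26% + 37% = 63%.
Chain via Quarry Shipping BV → Copperline Textiles S.p.A. (R3): 63% × 55% × 21% = 7.2765% of Clearview Realty LP.
Chain via Summit Energy Co. → Crosswind Manufacturing Inc. (R3): 23% × 29% × 46% = 3.0682% of Clearview Realty LP.
Aggregating (R1): 7.2765% + 3.0682% = 10.3447%.

10.3447%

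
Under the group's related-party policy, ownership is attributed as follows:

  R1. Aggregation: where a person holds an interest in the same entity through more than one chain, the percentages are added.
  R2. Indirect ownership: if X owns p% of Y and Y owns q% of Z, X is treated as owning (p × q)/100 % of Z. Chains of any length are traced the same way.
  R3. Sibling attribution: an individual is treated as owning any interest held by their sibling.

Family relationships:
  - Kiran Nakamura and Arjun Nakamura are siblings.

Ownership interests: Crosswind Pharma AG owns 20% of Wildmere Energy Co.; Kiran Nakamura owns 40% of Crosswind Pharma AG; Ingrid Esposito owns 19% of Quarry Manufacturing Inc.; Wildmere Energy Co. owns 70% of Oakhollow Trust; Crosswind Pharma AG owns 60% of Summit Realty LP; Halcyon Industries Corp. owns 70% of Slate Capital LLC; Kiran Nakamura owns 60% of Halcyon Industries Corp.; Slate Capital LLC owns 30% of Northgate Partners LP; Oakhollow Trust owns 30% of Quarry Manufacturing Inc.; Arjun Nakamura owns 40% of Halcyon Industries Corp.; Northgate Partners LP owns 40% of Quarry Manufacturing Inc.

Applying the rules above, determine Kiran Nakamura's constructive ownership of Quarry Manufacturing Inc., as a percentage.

10.08%

By sibling attribution (R3), Kiran Nakamura is treated as also owning Arjun Nakamura's interest in Halcyon Industries Corp, giving 60% + 40% = 100%.
Chain via Crosswind Pharma AG → Wildmere Energy Co. → Oakhollow Trust (R2): 40% × 20% × 70% × 30% = 1.68% of Quarry Manufacturing Inc.
Chain via Halcyon Industries Corp. → Slate Capital LLC → Northgate Partners LP (R2): 100% × 70% × 30% × 40% = 8.4% of Quarry Manufacturing Inc.
Aggregating (R1): 1.68% + 8.4% = 10.08%.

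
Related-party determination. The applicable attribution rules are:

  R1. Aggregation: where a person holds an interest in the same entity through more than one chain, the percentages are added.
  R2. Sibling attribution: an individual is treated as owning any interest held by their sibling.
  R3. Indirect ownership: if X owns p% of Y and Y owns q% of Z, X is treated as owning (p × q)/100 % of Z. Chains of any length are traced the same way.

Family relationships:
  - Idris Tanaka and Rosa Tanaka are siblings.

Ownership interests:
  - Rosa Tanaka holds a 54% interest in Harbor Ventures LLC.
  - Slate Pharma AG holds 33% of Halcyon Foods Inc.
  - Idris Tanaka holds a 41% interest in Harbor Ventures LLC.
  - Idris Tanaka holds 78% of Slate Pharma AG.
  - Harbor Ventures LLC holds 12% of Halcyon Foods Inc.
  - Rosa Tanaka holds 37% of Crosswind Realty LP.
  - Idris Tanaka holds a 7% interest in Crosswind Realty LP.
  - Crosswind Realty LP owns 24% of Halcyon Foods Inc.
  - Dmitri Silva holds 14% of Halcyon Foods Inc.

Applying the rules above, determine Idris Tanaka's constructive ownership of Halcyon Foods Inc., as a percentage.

By sibling attribution (R2), Idris Tanaka is treated as also owning Rosa Tanaka's interest in Harbor Ventures LLC, giving 41% + 54% = 95%.
By sibling attribution (R2), Idris Tanaka is treated as also owning Rosa Tanaka's interest in Crosswind Realty LP, giving 7% + 37% = 44%.
Chain via Harbor Ventures LLC (R3): 95% × 12% = 11.4% of Halcyon Foods Inc.
Chain via Crosswind Realty LP (R3): 44% × 24% = 10.56% of Halcyon Foods Inc.
Chain via Slate Pharma AG (R3): 78% × 33% = 25.74% of Halcyon Foods Inc.
Aggregating (R1): 11.4% + 10.56% + 25.74% = 47.7%.

47.7%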